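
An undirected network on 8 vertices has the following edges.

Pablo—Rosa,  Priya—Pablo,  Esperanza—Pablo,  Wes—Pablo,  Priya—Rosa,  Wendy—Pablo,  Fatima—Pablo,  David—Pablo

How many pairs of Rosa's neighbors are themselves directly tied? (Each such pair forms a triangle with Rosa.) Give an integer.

1

Rosa's neighbors: Pablo and Priya.
Neighbor pairs that are themselves tied: Rosa–Pablo–Priya. Each forms one triangle with Rosa, for 1 in total.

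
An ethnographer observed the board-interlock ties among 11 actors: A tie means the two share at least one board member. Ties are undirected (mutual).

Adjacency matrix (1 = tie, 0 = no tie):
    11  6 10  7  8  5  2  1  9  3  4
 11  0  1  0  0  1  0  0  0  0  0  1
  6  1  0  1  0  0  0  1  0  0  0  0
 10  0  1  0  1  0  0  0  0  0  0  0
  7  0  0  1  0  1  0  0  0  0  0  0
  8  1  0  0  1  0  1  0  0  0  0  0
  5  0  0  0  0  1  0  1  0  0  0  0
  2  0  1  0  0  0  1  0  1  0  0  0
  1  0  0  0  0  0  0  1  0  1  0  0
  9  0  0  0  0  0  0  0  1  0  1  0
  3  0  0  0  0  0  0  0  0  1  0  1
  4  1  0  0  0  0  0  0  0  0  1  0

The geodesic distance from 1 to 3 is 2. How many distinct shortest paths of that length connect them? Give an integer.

1

The shortest distance is 2, and the only length-2 path is 1–9–3. So there is exactly 1 shortest path.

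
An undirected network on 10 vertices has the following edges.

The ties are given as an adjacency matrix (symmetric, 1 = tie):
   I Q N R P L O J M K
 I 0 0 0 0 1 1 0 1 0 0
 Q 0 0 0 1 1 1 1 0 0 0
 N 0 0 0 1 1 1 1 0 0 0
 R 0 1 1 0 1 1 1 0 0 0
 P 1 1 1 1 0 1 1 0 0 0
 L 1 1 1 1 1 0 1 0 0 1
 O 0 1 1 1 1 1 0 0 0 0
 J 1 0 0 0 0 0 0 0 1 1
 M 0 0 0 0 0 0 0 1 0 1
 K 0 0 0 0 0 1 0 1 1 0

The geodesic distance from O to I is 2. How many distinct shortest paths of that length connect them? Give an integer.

The shortest distance is 2. The length-2 paths are: O–P–I; O–L–I.
That gives 2 distinct shortest paths.

2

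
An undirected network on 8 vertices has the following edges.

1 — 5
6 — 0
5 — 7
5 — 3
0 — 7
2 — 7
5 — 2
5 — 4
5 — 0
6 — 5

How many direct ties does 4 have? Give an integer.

4 is directly tied to 5. That is 1 neighbor, so the degree of 4 is 1.

1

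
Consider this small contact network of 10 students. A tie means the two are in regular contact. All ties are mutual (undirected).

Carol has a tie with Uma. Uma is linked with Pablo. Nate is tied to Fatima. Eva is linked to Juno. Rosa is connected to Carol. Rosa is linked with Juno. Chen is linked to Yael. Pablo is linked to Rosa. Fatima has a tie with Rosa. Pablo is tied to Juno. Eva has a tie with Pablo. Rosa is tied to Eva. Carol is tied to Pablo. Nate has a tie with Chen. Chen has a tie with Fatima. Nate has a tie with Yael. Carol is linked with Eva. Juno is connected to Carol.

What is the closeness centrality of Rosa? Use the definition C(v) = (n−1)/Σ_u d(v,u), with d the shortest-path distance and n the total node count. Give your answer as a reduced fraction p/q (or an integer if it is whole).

9/14

Distances from Rosa: Carol:1, Chen:2, Eva:1, Fatima:1, Juno:1, Nate:2, Pablo:1, Uma:2, Yael:3. Sum = 14.
n = 10, so closeness = 9/14.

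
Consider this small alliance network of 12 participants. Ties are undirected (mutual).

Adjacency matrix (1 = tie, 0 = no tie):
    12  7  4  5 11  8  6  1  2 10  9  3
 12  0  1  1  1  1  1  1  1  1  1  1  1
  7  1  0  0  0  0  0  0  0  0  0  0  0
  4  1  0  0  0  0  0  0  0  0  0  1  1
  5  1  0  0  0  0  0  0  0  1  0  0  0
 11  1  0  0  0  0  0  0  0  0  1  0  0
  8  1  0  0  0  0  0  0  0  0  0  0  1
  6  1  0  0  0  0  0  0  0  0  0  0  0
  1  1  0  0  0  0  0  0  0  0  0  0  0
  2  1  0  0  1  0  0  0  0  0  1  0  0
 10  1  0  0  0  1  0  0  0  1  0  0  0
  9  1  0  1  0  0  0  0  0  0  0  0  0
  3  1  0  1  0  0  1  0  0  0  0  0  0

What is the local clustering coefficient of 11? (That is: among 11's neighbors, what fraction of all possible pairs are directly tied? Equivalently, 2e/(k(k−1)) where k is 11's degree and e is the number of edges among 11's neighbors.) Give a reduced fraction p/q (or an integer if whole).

11's neighbors: 10 and 12 (k = 2).
Possible neighbor pairs: C(2,2) = 1. Edges among them: 10–12 → e = 1.
Clustering(11) = 1/1.

1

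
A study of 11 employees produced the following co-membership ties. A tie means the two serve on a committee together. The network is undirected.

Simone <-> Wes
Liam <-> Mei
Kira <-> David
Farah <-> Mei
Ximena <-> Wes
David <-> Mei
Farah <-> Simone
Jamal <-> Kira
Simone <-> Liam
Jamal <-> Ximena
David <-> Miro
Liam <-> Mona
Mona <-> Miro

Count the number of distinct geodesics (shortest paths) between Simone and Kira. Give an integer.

3

The shortest distance is 4. The length-4 paths are: Simone–Liam–Mei–David–Kira; Simone–Farah–Mei–David–Kira; Simone–Wes–Ximena–Jamal–Kira.
That gives 3 distinct shortest paths.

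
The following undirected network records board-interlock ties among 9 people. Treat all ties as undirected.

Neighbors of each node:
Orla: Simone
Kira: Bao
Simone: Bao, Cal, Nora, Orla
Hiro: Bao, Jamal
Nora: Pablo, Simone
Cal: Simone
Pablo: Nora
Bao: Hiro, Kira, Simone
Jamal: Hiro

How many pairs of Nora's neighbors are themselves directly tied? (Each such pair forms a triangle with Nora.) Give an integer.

Nora's neighbors are Pablo and Simone, but none of them are tied to each other, so no triangle contains Nora.

0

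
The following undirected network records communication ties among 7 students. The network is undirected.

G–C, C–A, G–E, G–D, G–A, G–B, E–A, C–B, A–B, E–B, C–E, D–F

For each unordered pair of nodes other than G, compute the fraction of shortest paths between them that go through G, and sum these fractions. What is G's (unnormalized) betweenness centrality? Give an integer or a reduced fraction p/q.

8

Pairs whose geodesics pass through G — E–F: 1; E–D: 1; A–F: 1; A–D: 1; C–F: 1; C–D: 1; B–F: 1; B–D: 1.
All other pairs contribute 0.
Summing the contributions gives betweenness(G) = 8.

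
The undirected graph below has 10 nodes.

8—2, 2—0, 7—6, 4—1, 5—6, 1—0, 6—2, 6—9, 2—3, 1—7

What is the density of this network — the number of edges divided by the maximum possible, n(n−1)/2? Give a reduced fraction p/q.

2/9

There are 10 edges and 10 nodes, so the maximum possible is C(10,2) = 45.
Density = 10/45 = 2/9.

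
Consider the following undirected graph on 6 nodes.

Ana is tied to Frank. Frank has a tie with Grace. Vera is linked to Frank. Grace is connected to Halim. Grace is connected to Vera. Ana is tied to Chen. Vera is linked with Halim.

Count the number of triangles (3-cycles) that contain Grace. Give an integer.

Grace's neighbors: Frank, Halim, and Vera.
Neighbor pairs that are themselves tied: Grace–Frank–Vera; Grace–Halim–Vera. Each forms one triangle with Grace, for 2 in total.

2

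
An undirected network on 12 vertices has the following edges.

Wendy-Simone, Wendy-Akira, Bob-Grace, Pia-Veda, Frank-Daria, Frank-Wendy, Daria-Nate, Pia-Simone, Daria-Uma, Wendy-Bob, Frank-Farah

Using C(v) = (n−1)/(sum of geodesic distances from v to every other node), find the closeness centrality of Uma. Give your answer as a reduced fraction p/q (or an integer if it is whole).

11/39

Distances from Uma: Akira:4, Bob:4, Daria:1, Farah:3, Frank:2, Grace:5, Nate:2, Pia:5, Simone:4, Veda:6, Wendy:3. Sum = 39.
n = 12, so closeness = 11/39.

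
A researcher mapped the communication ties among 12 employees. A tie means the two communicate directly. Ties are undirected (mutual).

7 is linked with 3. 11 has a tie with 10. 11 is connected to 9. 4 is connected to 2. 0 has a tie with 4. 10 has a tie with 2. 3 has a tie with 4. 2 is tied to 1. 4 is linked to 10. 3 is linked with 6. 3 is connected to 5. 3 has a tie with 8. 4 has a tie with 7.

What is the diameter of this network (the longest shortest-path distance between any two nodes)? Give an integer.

Eccentricity of each node (its greatest distance to any other): 0:4, 1:4, 2:3, 3:4, 4:3, 5:5, 6:5, 7:4, 8:5, 9:5, 10:3, 11:4.
The maximum eccentricity is 5, realized for instance by the pair 8–9 via 8 – 3 – 4 – 10 – 11 – 9. So the diameter is 5.

5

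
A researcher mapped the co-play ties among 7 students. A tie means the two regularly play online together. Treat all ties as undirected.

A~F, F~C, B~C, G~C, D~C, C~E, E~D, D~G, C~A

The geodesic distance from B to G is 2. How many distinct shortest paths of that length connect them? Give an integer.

1

The shortest distance is 2, and the only length-2 path is B–C–G. So there is exactly 1 shortest path.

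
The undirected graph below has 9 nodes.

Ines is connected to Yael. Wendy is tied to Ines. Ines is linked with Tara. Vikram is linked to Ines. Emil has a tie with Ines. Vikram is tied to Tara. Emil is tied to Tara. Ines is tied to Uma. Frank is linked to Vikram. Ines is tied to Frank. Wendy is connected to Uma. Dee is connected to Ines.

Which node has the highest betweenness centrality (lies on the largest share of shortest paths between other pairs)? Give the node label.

Unnormalized betweenness of each node: Dee:0, Emil:0, Frank:0, Ines:23, Tara:1/2, Uma:0, Vikram:1/2, Wendy:0, Yael:0.
Ines has the largest value, 23, making it the main broker — the node through which the most shortest paths run.

Ines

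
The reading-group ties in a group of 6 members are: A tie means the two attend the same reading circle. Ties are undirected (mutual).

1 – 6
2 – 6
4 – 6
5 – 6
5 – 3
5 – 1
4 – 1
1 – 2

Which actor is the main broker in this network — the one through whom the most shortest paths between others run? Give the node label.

Unnormalized betweenness of each node: 1:5/2, 2:0, 3:0, 4:0, 5:4, 6:5/2.
5 has the largest value, 4, making it the main broker — the node through which the most shortest paths run.

5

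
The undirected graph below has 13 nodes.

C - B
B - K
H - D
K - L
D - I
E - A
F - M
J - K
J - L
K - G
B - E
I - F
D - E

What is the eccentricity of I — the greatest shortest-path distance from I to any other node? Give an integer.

5

Distances from I: A:3, B:3, C:4, D:1, E:2, F:1, G:5, H:2, J:5, K:4, L:5, M:2.
The largest is 5 (to L, J, and G), so the eccentricity of I is 5.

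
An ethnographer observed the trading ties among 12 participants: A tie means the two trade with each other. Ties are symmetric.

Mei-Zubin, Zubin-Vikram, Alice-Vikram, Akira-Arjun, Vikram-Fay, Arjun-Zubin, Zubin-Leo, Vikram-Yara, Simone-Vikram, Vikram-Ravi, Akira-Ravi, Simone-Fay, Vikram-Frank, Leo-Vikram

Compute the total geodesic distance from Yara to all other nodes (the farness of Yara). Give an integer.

24

Distances from Yara: Akira:3, Alice:2, Arjun:3, Fay:2, Frank:2, Leo:2, Mei:3, Ravi:2, Simone:2, Vikram:1, Zubin:2.
Sum = 3 + 2 + 3 + 2 + 2 + 2 + 3 + 2 + 2 + 1 + 2 = 24.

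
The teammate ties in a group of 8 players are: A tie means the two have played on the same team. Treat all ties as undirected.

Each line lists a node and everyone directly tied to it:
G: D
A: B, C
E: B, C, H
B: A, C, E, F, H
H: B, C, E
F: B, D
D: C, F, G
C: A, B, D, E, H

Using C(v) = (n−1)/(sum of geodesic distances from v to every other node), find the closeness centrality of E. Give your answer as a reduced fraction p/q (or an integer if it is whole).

Distances from E: A:2, B:1, C:1, D:2, F:2, G:3, H:1. Sum = 12.
n = 8, so closeness = 7/12.

7/12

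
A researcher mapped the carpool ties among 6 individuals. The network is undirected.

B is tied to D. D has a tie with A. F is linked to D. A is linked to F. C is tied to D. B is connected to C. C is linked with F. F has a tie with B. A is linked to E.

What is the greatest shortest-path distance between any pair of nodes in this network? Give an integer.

3

Eccentricity of each node (its greatest distance to any other): A:2, B:3, C:3, D:2, E:3, F:2.
The maximum eccentricity is 3, realized for instance by the pair E–C via E – A – F – C. So the diameter is 3.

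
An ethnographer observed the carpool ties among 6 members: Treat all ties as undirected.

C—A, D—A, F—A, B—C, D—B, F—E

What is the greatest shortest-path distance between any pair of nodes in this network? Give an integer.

Eccentricity of each node (its greatest distance to any other): A:2, B:4, C:3, D:3, E:4, F:3.
The maximum eccentricity is 4, realized for instance by the pair E–B via E – F – A – C – B. So the diameter is 4.

4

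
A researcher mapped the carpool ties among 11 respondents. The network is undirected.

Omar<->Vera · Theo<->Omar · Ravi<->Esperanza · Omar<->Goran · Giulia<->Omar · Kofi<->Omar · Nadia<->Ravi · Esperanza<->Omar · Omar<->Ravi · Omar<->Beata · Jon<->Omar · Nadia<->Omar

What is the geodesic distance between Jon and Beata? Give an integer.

One shortest route is Jon – Omar – Beata, which uses 2 edges, and Jon and Beata are not directly tied, so nothing shorter exists. So d(Jon,Beata) = 2.

2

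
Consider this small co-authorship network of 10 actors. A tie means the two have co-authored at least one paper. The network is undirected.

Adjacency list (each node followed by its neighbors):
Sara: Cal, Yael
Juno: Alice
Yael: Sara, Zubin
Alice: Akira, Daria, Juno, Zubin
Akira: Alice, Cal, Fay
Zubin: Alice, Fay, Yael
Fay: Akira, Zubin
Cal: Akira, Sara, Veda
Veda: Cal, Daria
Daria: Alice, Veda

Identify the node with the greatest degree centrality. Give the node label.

Degrees — Akira:3, Alice:4, Cal:3, Daria:2, Fay:2, Juno:1, Sara:2, Veda:2, Yael:2, Zubin:3.
The maximum is 4, attained only by Alice.

Alice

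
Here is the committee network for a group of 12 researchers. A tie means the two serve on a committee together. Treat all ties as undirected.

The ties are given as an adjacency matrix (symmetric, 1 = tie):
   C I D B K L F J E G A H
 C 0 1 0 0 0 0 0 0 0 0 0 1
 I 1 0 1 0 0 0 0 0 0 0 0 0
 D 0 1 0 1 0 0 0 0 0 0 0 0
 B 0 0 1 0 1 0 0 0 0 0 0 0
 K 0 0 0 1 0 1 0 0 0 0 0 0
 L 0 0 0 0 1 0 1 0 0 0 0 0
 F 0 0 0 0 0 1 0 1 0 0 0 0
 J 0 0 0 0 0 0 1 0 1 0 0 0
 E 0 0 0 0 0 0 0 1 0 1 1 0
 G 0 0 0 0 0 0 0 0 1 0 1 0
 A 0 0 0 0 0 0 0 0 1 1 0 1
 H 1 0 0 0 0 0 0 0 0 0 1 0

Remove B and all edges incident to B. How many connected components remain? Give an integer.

B's neighbors (D and K) remain reachable from one another through other ties, so the rest of the network stays in one piece.

1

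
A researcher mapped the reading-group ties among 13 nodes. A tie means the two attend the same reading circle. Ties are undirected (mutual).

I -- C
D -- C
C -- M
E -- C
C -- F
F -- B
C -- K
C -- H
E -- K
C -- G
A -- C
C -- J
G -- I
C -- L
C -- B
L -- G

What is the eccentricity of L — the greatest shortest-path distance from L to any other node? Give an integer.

2

Distances from L: A:2, B:2, C:1, D:2, E:2, F:2, G:1, H:2, I:2, J:2, K:2, M:2.
The largest is 2 (to H, D, E, F, J, M, I, B, A, and K), so the eccentricity of L is 2.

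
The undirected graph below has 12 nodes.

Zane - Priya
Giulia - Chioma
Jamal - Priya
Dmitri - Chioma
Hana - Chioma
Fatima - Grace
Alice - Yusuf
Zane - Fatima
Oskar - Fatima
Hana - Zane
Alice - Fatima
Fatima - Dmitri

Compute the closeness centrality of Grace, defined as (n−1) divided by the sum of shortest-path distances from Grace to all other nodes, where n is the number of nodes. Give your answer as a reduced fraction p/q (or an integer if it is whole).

11/29

Distances from Grace: Alice:2, Chioma:3, Dmitri:2, Fatima:1, Giulia:4, Hana:3, Jamal:4, Oskar:2, Priya:3, Yusuf:3, Zane:2. Sum = 29.
n = 12, so closeness = 11/29.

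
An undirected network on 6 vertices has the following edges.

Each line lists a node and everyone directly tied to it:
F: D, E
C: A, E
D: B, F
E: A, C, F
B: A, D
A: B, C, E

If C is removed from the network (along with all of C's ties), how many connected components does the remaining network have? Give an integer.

1

C's neighbors (A and E) remain reachable from one another through other ties, so the rest of the network stays in one piece.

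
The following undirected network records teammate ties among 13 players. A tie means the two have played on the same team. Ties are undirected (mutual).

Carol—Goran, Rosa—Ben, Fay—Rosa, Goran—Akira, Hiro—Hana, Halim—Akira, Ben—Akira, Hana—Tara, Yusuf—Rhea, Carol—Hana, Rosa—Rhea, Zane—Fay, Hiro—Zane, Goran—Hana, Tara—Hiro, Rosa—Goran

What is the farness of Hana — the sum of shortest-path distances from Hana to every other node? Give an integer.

Distances from Hana: Akira:2, Ben:3, Carol:1, Fay:3, Goran:1, Halim:3, Hiro:1, Rhea:3, Rosa:2, Tara:1, Yusuf:4, Zane:2.
Sum = 2 + 3 + 1 + 3 + 1 + 3 + 1 + 3 + 2 + 1 + 4 + 2 = 26.

26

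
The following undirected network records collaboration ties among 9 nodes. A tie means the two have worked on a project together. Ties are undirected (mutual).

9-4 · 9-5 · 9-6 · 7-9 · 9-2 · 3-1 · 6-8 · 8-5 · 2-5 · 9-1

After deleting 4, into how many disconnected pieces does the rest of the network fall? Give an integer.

4's neighbors (9) remain reachable from one another through other ties, so the rest of the network stays in one piece.

1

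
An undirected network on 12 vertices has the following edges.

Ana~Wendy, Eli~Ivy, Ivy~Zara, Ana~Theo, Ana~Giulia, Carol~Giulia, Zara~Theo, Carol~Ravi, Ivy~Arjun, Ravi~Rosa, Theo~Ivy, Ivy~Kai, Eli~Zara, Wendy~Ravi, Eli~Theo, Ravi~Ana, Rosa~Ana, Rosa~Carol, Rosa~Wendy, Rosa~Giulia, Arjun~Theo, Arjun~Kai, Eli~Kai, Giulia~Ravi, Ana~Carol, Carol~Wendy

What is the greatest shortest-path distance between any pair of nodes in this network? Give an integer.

Eccentricity of each node (its greatest distance to any other): Ana:3, Arjun:3, Carol:4, Eli:3, Giulia:4, Ivy:3, Kai:4, Ravi:4, Rosa:4, Theo:2, Wendy:4, Zara:3.
The maximum eccentricity is 4, realized for instance by the pair Rosa–Kai via Rosa – Ana – Theo – Arjun – Kai. So the diameter is 4.

4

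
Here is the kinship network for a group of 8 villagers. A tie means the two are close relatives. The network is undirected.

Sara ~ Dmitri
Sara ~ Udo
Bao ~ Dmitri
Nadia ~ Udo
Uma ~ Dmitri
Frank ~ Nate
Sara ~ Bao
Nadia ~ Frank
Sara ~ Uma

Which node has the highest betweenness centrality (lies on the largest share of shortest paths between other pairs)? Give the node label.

Sara

Unnormalized betweenness of each node: Bao:0, Dmitri:1/2, Frank:6, Nadia:10, Nate:0, Sara:25/2, Udo:12, Uma:0.
Sara has the largest value, 25/2, making it the main broker — the node through which the most shortest paths run.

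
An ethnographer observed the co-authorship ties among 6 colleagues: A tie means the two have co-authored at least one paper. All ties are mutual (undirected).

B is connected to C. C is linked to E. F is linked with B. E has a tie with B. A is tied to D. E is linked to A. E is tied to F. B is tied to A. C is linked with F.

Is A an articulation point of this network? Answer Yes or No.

Removing A leaves {D} with no path to {B, C, E, and F}, so the network splits into 2 components. A is a cut vertex.

Yes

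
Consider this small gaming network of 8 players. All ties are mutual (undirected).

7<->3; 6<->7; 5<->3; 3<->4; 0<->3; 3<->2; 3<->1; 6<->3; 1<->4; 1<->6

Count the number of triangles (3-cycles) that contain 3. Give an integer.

3

3's neighbors: 0, 1, 2, 4, 5, 6, and 7.
Neighbor pairs that are themselves tied: 3–1–4; 3–1–6; 3–6–7. Each forms one triangle with 3, for 3 in total.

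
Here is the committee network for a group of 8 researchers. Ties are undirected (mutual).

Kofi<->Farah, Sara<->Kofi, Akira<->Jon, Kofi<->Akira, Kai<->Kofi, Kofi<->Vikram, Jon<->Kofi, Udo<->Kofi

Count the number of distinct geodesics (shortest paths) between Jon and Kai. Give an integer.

1

The shortest distance is 2, and the only length-2 path is Jon–Kofi–Kai. So there is exactly 1 shortest path.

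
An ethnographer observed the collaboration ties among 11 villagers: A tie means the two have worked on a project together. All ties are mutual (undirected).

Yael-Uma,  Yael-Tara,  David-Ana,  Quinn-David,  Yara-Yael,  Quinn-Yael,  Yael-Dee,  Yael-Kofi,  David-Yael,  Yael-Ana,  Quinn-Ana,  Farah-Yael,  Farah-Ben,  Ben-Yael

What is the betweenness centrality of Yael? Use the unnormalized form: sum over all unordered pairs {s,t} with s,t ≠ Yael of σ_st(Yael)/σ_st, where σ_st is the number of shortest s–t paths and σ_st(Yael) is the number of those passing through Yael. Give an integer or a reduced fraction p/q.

Pairs whose geodesics pass through Yael — Uma–Quinn: 1; Uma–Tara: 1; Uma–Yara: 1; Uma–Farah: 1; Uma–Ana: 1; Uma–David: 1; Uma–Kofi: 1; Uma–Dee: 1; Uma–Ben: 1; Quinn–Tara: 1; Quinn–Yara: 1; Quinn–Farah: 1; Quinn–Kofi: 1; Quinn–Dee: 1 … (+27 more pairs).
All other pairs contribute 0.
Summing the contributions gives betweenness(Yael) = 41.

41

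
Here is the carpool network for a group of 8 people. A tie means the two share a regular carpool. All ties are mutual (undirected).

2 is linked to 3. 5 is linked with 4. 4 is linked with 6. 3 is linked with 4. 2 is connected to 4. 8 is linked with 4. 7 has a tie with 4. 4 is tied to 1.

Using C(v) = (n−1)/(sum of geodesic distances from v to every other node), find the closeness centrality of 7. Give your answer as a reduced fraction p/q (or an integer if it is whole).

7/13

Distances from 7: 1:2, 2:2, 3:2, 4:1, 5:2, 6:2, 8:2. Sum = 13.
n = 8, so closeness = 7/13.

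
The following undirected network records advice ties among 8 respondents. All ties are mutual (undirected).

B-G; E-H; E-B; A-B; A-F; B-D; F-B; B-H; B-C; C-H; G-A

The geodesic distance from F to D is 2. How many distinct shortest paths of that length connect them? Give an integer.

1

The shortest distance is 2, and the only length-2 path is F–B–D. So there is exactly 1 shortest path.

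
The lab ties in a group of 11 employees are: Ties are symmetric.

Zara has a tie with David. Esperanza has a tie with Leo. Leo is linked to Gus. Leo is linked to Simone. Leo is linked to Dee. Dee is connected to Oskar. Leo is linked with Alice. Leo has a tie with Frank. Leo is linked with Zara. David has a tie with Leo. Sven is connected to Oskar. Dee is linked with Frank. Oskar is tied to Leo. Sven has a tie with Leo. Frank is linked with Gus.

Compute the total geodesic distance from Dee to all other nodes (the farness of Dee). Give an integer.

Distances from Dee: Alice:2, David:2, Esperanza:2, Frank:1, Gus:2, Leo:1, Oskar:1, Simone:2, Sven:2, Zara:2.
Sum = 2 + 2 + 2 + 1 + 2 + 1 + 1 + 2 + 2 + 2 = 17.

17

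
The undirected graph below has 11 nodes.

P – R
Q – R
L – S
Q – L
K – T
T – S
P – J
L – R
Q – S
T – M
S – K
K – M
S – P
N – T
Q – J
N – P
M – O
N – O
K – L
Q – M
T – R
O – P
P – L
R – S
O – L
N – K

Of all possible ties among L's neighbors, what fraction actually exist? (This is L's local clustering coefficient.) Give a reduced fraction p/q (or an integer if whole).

7/15

L's neighbors: K, O, P, Q, R, and S (k = 6).
Possible neighbor pairs: C(6,2) = 15. Edges among them: K–S, O–P, P–R, P–S, Q–R, Q–S, R–S → e = 7.
Clustering(L) = 7/15.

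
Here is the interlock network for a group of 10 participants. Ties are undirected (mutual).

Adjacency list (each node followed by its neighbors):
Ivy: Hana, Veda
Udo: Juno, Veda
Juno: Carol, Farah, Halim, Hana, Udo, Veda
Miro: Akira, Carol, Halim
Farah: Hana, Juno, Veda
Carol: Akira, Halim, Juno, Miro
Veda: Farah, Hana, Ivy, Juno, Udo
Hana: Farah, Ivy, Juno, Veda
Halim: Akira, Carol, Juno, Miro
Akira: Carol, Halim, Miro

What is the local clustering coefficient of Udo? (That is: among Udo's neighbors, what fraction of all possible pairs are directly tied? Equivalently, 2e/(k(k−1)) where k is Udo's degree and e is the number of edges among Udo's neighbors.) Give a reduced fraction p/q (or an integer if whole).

1

Udo's neighbors: Juno and Veda (k = 2).
Possible neighbor pairs: C(2,2) = 1. Edges among them: Juno–Veda → e = 1.
Clustering(Udo) = 1/1.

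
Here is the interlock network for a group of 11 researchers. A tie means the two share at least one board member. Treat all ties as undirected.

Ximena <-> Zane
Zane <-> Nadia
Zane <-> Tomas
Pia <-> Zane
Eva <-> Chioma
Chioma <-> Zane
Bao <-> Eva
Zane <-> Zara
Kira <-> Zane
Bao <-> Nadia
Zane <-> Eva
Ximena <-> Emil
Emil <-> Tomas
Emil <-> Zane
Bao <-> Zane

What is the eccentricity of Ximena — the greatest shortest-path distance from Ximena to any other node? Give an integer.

2

Distances from Ximena: Bao:2, Chioma:2, Emil:1, Eva:2, Kira:2, Nadia:2, Pia:2, Tomas:2, Zane:1, Zara:2.
The largest is 2 (to Eva, Zara, Kira, Bao, Nadia, Tomas, Chioma, and Pia), so the eccentricity of Ximena is 2.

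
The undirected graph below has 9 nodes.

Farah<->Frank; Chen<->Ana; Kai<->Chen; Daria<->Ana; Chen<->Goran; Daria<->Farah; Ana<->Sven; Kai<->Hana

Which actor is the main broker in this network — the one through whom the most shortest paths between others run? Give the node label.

Unnormalized betweenness of each node: Ana:19, Chen:17, Daria:12, Farah:7, Frank:0, Goran:0, Hana:0, Kai:7, Sven:0.
Ana has the largest value, 19, making it the main broker — the node through which the most shortest paths run.

Ana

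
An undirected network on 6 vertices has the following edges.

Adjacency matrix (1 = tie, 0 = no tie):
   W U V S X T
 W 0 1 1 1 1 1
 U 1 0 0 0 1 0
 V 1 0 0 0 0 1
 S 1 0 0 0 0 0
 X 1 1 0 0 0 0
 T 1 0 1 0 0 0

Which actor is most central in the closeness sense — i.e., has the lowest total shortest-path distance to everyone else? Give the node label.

Farness (sum of distances to all others) for each node — S:9, T:8, U:8, V:8, W:5, X:8.
The smallest farness is 5, for W, so W has the highest closeness.

W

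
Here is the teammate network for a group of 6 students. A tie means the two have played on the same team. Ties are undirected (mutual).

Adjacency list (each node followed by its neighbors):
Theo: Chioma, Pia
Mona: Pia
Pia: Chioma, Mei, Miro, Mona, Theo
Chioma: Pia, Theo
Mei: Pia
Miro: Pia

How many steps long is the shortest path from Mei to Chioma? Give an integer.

One shortest route is Mei – Pia – Chioma, which uses 2 edges, and Mei and Chioma are not directly tied, so nothing shorter exists. So d(Mei,Chioma) = 2.

2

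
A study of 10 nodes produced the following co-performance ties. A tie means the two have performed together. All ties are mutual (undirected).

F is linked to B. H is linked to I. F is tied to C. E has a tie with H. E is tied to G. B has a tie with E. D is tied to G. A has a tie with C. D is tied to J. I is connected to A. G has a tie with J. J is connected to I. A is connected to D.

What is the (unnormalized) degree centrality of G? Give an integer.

G is directly tied to D, E, and J. That is 3 neighbors, so the degree of G is 3.

3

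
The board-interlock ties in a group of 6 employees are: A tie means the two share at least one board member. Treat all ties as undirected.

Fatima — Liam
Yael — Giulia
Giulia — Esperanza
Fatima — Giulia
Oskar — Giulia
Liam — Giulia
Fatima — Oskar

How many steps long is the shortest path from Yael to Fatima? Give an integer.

One shortest route is Yael – Giulia – Fatima, which uses 2 edges, and Yael and Fatima are not directly tied, so nothing shorter exists. So d(Yael,Fatima) = 2.

2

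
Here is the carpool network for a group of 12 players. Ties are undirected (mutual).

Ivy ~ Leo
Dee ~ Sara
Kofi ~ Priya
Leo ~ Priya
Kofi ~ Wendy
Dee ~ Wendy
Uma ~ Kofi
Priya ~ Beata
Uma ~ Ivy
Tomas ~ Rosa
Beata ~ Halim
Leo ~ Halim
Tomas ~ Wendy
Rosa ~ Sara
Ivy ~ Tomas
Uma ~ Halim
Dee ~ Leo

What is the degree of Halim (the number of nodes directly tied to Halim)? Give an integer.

Halim is directly tied to Beata, Leo, and Uma. That is 3 neighbors, so the degree of Halim is 3.

3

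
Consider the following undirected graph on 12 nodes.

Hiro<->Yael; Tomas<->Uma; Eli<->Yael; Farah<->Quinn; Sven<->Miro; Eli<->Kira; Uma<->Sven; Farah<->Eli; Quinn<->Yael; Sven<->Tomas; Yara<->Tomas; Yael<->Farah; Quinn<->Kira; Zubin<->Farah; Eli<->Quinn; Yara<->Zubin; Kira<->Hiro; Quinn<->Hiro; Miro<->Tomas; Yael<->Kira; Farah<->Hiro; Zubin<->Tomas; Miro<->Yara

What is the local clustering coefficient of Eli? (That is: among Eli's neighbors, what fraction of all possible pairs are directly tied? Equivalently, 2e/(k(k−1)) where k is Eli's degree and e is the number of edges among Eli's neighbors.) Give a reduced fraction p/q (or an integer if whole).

5/6

Eli's neighbors: Farah, Kira, Quinn, and Yael (k = 4).
Possible neighbor pairs: C(4,2) = 6. Edges among them: Farah–Quinn, Farah–Yael, Kira–Quinn, Kira–Yael, Quinn–Yael → e = 5.
Clustering(Eli) = 5/6.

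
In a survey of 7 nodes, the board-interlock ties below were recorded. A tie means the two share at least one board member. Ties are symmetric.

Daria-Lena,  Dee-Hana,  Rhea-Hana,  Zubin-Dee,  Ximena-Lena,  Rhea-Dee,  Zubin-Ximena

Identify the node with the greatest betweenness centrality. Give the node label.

Zubin

Unnormalized betweenness of each node: Daria:0, Dee:8, Hana:0, Lena:5, Rhea:0, Ximena:8, Zubin:9.
Zubin has the largest value, 9, making it the main broker — the node through which the most shortest paths run.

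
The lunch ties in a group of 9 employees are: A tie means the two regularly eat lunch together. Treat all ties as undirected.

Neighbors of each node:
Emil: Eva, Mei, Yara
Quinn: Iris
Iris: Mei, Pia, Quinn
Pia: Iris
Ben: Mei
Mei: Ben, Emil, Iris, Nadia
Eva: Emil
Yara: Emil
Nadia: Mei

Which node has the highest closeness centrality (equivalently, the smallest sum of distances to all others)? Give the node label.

Mei

Farness (sum of distances to all others) for each node — Ben:19, Emil:15, Eva:22, Iris:15, Mei:12, Nadia:19, Pia:22, Quinn:22, Yara:22.
The smallest farness is 12, for Mei, so Mei has the highest closeness.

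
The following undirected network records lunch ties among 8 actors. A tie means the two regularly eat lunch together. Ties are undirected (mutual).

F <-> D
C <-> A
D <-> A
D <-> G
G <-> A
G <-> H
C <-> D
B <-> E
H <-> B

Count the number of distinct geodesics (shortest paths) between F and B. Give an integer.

The shortest distance is 4, and the only length-4 path is F–D–G–H–B. So there is exactly 1 shortest path.

1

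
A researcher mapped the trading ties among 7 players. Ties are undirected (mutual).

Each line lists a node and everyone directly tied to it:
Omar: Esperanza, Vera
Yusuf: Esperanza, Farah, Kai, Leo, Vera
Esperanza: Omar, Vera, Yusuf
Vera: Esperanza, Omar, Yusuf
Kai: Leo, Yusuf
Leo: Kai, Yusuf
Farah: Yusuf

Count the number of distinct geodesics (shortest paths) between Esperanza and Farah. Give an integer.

The shortest distance is 2, and the only length-2 path is Esperanza–Yusuf–Farah. So there is exactly 1 shortest path.

1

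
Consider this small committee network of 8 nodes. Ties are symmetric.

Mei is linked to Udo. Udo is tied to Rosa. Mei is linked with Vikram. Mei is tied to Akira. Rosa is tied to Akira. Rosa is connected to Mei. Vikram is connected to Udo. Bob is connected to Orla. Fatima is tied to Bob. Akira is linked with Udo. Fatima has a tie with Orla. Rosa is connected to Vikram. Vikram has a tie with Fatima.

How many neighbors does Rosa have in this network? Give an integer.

Rosa is directly tied to Akira, Mei, Udo, and Vikram. That is 4 neighbors, so the degree of Rosa is 4.

4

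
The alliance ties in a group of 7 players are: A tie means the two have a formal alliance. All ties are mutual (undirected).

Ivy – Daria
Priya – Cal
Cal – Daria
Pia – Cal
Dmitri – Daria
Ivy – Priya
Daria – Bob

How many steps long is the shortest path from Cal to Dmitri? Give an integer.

2

One shortest route is Cal – Daria – Dmitri, which uses 2 edges, and Cal and Dmitri are not directly tied, so nothing shorter exists. So d(Cal,Dmitri) = 2.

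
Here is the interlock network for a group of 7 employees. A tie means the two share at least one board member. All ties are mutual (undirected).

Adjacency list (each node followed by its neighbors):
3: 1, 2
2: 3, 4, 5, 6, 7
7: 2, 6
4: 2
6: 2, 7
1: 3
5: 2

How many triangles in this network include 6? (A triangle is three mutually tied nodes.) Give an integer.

1

6's neighbors: 2 and 7.
Neighbor pairs that are themselves tied: 6–2–7. Each forms one triangle with 6, for 1 in total.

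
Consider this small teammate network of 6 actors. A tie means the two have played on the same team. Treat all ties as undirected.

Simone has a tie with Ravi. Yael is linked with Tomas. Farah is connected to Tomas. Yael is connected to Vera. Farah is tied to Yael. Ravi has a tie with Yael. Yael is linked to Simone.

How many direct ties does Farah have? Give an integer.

2

Farah is directly tied to Tomas and Yael. That is 2 neighbors, so the degree of Farah is 2.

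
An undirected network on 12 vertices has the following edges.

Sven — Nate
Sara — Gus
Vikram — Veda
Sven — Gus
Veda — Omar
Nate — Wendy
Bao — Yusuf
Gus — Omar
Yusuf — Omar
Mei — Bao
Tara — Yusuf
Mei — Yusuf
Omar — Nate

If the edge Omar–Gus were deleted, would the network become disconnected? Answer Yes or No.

Even without that edge, Omar still reaches Gus via Omar – Nate – Sven – Gus, so the network stays connected. Not a bridge.

No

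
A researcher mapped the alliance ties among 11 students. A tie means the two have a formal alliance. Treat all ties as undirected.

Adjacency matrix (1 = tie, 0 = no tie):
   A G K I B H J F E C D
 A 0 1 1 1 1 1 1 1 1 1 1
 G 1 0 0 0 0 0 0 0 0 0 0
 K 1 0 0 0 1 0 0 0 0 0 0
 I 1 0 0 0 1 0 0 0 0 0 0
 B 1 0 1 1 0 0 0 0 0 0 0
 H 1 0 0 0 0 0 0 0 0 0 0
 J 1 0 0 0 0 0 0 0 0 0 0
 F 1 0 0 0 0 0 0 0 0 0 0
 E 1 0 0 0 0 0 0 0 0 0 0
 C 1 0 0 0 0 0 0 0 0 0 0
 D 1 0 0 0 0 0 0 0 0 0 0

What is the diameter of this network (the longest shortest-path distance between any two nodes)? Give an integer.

Eccentricity of each node (its greatest distance to any other): A:1, B:2, C:2, D:2, E:2, F:2, G:2, H:2, I:2, J:2, K:2.
The maximum eccentricity is 2, realized for instance by the pair G–K via G – A – K. So the diameter is 2.

2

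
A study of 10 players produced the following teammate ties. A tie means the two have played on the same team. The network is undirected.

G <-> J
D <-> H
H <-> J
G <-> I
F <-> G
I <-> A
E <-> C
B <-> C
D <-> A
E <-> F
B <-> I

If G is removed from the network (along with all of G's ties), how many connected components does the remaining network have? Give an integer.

G's neighbors (F, I, and J) remain reachable from one another through other ties, so the rest of the network stays in one piece.

1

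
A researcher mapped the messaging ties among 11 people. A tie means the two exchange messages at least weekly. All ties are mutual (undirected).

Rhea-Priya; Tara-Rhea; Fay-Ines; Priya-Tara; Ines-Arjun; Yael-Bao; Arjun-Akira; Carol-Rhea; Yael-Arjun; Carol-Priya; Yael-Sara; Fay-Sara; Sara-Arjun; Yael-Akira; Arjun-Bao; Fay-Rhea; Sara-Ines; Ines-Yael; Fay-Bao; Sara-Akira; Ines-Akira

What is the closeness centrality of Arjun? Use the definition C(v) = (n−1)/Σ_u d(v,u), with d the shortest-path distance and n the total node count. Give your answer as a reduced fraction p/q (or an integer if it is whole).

5/11

Distances from Arjun: Akira:1, Bao:1, Carol:4, Fay:2, Ines:1, Priya:4, Rhea:3, Sara:1, Tara:4, Yael:1. Sum = 22.
n = 11, so closeness = 10/22 = 5/11.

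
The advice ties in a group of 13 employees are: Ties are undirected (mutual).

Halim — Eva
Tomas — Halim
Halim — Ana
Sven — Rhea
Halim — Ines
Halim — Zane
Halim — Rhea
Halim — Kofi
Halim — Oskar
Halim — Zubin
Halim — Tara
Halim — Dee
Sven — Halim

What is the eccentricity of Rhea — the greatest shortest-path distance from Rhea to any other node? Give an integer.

2

Distances from Rhea: Ana:2, Dee:2, Eva:2, Halim:1, Ines:2, Kofi:2, Oskar:2, Sven:1, Tara:2, Tomas:2, Zane:2, Zubin:2.
The largest is 2 (to Ines, Zane, Dee, Tomas, Oskar, Ana, Zubin, Eva, Kofi, and Tara), so the eccentricity of Rhea is 2.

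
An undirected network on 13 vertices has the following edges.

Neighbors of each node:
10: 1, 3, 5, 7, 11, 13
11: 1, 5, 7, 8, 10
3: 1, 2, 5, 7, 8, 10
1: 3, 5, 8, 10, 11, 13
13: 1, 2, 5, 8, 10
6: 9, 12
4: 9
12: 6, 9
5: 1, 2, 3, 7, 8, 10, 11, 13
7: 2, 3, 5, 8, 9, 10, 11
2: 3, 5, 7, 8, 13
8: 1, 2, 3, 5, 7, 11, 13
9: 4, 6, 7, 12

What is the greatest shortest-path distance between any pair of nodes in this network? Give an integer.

Eccentricity of each node (its greatest distance to any other): 1:4, 2:3, 3:3, 4:4, 5:3, 6:4, 7:2, 8:3, 9:3, 10:3, 11:3, 12:4, 13:4.
The maximum eccentricity is 4, realized for instance by the pair 13–4 via 13 – 5 – 7 – 9 – 4. So the diameter is 4.

4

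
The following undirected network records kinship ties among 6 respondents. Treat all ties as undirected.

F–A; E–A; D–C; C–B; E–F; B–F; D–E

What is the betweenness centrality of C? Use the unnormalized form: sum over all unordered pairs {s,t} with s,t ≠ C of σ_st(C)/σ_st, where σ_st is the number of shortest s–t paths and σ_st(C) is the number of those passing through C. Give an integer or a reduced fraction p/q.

Pairs whose geodesics pass through C — B–D: 1.
All other pairs contribute 0.
Summing the contributions gives betweenness(C) = 1.

1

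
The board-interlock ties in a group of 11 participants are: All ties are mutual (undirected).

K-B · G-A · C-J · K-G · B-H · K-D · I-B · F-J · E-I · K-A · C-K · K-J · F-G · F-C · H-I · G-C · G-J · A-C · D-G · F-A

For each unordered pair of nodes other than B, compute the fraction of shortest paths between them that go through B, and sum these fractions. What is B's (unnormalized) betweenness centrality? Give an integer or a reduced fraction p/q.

Pairs whose geodesics pass through B — J–H: 1; J–E: 1; J–I: 1; D–H: 1; D–E: 1; D–I: 1; K–H: 1; K–E: 1; K–I: 1; G–H: 1; G–E: 1; G–I: 1; F–H: 4/4; F–E: 4/4 … (+7 more pairs).
All other pairs contribute 0.
Summing the contributions gives betweenness(B) = 21.

21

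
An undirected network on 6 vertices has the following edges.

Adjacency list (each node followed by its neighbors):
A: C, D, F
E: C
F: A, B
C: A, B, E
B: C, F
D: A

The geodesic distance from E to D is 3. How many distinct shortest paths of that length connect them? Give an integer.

The shortest distance is 3, and the only length-3 path is E–C–A–D. So there is exactly 1 shortest path.

1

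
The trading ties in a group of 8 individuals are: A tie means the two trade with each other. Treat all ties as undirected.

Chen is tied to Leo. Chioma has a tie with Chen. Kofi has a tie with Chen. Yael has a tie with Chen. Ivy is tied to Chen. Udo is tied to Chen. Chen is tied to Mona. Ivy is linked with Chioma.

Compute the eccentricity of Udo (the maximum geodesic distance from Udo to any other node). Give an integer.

Distances from Udo: Chen:1, Chioma:2, Ivy:2, Kofi:2, Leo:2, Mona:2, Yael:2.
The largest is 2 (to Chioma, Mona, Kofi, Leo, Yael, and Ivy), so the eccentricity of Udo is 2.

2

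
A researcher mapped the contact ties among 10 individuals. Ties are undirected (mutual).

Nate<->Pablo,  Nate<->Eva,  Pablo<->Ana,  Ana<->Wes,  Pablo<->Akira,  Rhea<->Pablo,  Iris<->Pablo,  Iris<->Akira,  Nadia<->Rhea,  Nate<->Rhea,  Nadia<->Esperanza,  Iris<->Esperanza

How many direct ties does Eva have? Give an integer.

1

Eva is directly tied to Nate. That is 1 neighbor, so the degree of Eva is 1.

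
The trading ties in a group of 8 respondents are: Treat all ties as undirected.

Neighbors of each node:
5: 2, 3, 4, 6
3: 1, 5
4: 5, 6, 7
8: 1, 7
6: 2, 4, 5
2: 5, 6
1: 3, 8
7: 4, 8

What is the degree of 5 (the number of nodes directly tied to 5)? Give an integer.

4

5 is directly tied to 2, 3, 4, and 6. That is 4 neighbors, so the degree of 5 is 4.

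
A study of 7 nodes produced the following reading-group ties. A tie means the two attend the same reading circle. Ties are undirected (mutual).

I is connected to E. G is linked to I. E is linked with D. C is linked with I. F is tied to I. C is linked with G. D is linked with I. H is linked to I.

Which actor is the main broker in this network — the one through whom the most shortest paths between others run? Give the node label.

Unnormalized betweenness of each node: C:0, D:0, E:0, F:0, G:0, H:0, I:13.
I has the largest value, 13, making it the main broker — the node through which the most shortest paths run.

I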